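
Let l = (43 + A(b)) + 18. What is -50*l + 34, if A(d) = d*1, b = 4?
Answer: -3216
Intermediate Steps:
A(d) = d
l = 65 (l = (43 + 4) + 18 = 47 + 18 = 65)
-50*l + 34 = -50*65 + 34 = -3250 + 34 = -3216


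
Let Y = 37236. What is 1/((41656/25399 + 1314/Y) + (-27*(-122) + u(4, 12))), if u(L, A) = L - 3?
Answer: 157626194/519642388747 ≈ 0.00030334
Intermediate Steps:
u(L, A) = -3 + L
1/((41656/25399 + 1314/Y) + (-27*(-122) + u(4, 12))) = 1/((41656/25399 + 1314/37236) + (-27*(-122) + (-3 + 4))) = 1/((41656*(1/25399) + 1314*(1/37236)) + (3294 + 1)) = 1/((41656/25399 + 219/6206) + 3295) = 1/(264079517/157626194 + 3295) = 1/(519642388747/157626194) = 157626194/519642388747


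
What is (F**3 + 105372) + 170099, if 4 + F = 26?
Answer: 286119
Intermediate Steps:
F = 22 (F = -4 + 26 = 22)
(F**3 + 105372) + 170099 = (22**3 + 105372) + 170099 = (10648 + 105372) + 170099 = 116020 + 170099 = 286119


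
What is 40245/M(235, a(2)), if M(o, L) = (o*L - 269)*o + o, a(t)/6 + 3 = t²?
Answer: 8049/53674 ≈ 0.14996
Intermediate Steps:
a(t) = -18 + 6*t²
M(o, L) = o + o*(-269 + L*o) (M(o, L) = (L*o - 269)*o + o = (-269 + L*o)*o + o = o*(-269 + L*o) + o = o + o*(-269 + L*o))
40245/M(235, a(2)) = 40245/((235*(-268 + (-18 + 6*2²)*235))) = 40245/((235*(-268 + (-18 + 6*4)*235))) = 40245/((235*(-268 + (-18 + 24)*235))) = 40245/((235*(-268 + 6*235))) = 40245/((235*(-268 + 1410))) = 40245/((235*1142)) = 40245/268370 = 40245*(1/268370) = 8049/53674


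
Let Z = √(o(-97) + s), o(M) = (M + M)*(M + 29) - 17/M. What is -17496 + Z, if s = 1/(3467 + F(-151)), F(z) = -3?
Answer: -17496 + √372353693117042/168004 ≈ -17381.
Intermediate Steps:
o(M) = -17/M + 2*M*(29 + M) (o(M) = (2*M)*(29 + M) - 17/M = 2*M*(29 + M) - 17/M = -17/M + 2*M*(29 + M))
s = 1/3464 (s = 1/(3467 - 3) = 1/3464 ≈ 0.00028868)
Z = √372353693117042/168004 (Z = √((-17 + 2*(-97)²*(29 - 97))/(-97) + 1/3464) = √(-(-17 + 2*9409*(-68))/97 + 1/3464) = √(-(-17 - 1279624)/97 + 1/3464) = √(-1/97*(-1279641) + 1/3464) = √(1279641/97 + 1/3464) = √(4432676521/336008) = √372353693117042/168004 ≈ 114.86)
-17496 + Z = -17496 + √372353693117042/168004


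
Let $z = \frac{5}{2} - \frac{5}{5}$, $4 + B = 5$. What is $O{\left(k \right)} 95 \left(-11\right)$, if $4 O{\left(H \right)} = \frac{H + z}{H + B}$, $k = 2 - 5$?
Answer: $- \frac{3135}{16} \approx -195.94$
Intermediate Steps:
$k = -3$ ($k = 2 - 5 = -3$)
$B = 1$ ($B = -4 + 5 = 1$)
$z = \frac{3}{2}$ ($z = 5 \cdot \frac{1}{2} - 1 = \frac{5}{2} - 1 = \frac{3}{2} \approx 1.5$)
$O{\left(H \right)} = \frac{\frac{3}{2} + H}{4 \left(1 + H\right)}$ ($O{\left(H \right)} = \frac{\left(H + \frac{3}{2}\right) \frac{1}{H + 1}}{4} = \frac{\left(\frac{3}{2} + H\right) \frac{1}{1 + H}}{4} = \frac{\frac{1}{1 + H} \left(\frac{3}{2} + H\right)}{4} = \frac{\frac{3}{2} + H}{4 \left(1 + H\right)}$)
$O{\left(k \right)} 95 \left(-11\right) = \frac{3 + 2 \left(-3\right)}{8 \left(1 - 3\right)} 95 \left(-11\right) = \frac{3 - 6}{8 \left(-2\right)} 95 \left(-11\right) = \frac{1}{8} \left(- \frac{1}{2}\right) \left(-3\right) 95 \left(-11\right) = \frac{3}{16} \cdot 95 \left(-11\right) = \frac{285}{16} \left(-11\right) = - \frac{3135}{16}$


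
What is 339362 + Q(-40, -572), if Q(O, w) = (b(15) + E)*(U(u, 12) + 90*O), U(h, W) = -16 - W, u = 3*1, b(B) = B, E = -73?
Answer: 549786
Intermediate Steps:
u = 3
Q(O, w) = 1624 - 5220*O (Q(O, w) = (15 - 73)*((-16 - 1*12) + 90*O) = -58*((-16 - 12) + 90*O) = -58*(-28 + 90*O) = 1624 - 5220*O)
339362 + Q(-40, -572) = 339362 + (1624 - 5220*(-40)) = 339362 + (1624 + 208800) = 339362 + 210424 = 549786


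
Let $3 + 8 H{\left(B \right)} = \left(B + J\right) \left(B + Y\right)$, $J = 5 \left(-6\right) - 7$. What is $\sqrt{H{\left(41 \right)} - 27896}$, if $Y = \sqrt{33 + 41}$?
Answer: $\frac{\sqrt{-446014 + 8 \sqrt{74}}}{4} \approx 166.95 i$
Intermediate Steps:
$J = -37$ ($J = -30 - 7 = -37$)
$Y = \sqrt{74} \approx 8.6023$
$H{\left(B \right)} = - \frac{3}{8} + \frac{\left(-37 + B\right) \left(B + \sqrt{74}\right)}{8}$ ($H{\left(B \right)} = - \frac{3}{8} + \frac{\left(B - 37\right) \left(B + \sqrt{74}\right)}{8} = - \frac{3}{8} + \frac{\left(-37 + B\right) \left(B + \sqrt{74}\right)}{8}$)
$\sqrt{H{\left(41 \right)} - 27896} = \sqrt{\left(- \frac{3}{8} - \frac{1517}{8} - \frac{37 \sqrt{74}}{8} + \frac{41^{2}}{8} + \frac{1}{8} \cdot 41 \sqrt{74}\right) - 27896} = \sqrt{\left(- \frac{3}{8} - \frac{1517}{8} - \frac{37 \sqrt{74}}{8} + \frac{1}{8} \cdot 1681 + \frac{41 \sqrt{74}}{8}\right) - 27896} = \sqrt{\left(- \frac{3}{8} - \frac{1517}{8} - \frac{37 \sqrt{74}}{8} + \frac{1681}{8} + \frac{41 \sqrt{74}}{8}\right) - 27896} = \sqrt{\left(\frac{161}{8} + \frac{\sqrt{74}}{2}\right) - 27896} = \sqrt{- \frac{223007}{8} + \frac{\sqrt{74}}{2}}$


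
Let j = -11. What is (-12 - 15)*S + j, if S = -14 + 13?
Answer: 16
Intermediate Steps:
S = -1
(-12 - 15)*S + j = (-12 - 15)*(-1) - 11 = -27*(-1) - 11 = 27 - 11 = 16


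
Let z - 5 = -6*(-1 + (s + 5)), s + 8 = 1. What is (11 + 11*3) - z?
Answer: 21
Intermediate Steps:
s = -7 (s = -8 + 1 = -7)
z = 23 (z = 5 - 6*(-1 + (-7 + 5)) = 5 - 6*(-1 - 2) = 5 - 6*(-3) = 5 + 18 = 23)
(11 + 11*3) - z = (11 + 11*3) - 1*23 = (11 + 33) - 23 = 44 - 23 = 21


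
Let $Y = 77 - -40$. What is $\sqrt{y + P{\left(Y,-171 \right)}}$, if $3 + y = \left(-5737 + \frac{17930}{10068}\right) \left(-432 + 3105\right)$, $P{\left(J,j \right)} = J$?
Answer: $\frac{i \sqrt{43164792414138}}{1678} \approx 3915.4 i$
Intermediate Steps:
$Y = 117$ ($Y = 77 + 40 = 117$)
$y = - \frac{25724148897}{1678}$ ($y = -3 + \left(-5737 + \frac{17930}{10068}\right) \left(-432 + 3105\right) = -3 + \left(-5737 + 17930 \cdot \frac{1}{10068}\right) 2673 = -3 + \left(-5737 + \frac{8965}{5034}\right) 2673 = -3 - \frac{25724143863}{1678} = - \frac{25724148897}{1678} \approx -1.533 \cdot 10^{7}$)
$\sqrt{y + P{\left(Y,-171 \right)}} = \sqrt{- \frac{25724148897}{1678} + 117} = \sqrt{- \frac{25723952571}{1678}} = \frac{i \sqrt{43164792414138}}{1678}$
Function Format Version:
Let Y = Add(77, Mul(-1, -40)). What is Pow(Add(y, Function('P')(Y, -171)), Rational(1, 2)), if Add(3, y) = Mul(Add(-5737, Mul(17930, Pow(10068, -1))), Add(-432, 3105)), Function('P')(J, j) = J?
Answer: Mul(Rational(1, 1678), I, Pow(43164792414138, Rational(1, 2))) ≈ Mul(3915.4, I)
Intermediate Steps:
Y = 117 (Y = Add(77, 40) = 117)
y = Rational(-25724148897, 1678) (y = Add(-3, Mul(Add(-5737, Mul(17930, Pow(10068, -1))), Add(-432, 3105))) = Add(-3, Mul(Add(-5737, Mul(17930, Rational(1, 10068))), 2673)) = Add(-3, Mul(Add(-5737, Rational(8965, 5034)), 2673)) = Add(-3, Mul(Rational(-28871093, 5034), 2673)) = Add(-3, Rational(-25724143863, 1678)) = Rational(-25724148897, 1678) ≈ -1.5330e+7)
Pow(Add(y, Function('P')(Y, -171)), Rational(1, 2)) = Pow(Add(Rational(-25724148897, 1678), 117), Rational(1, 2)) = Pow(Rational(-25723952571, 1678), Rational(1, 2)) = Mul(Rational(1, 1678), I, Pow(43164792414138, Rational(1, 2)))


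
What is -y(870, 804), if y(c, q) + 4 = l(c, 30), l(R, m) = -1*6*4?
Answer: 28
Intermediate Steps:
l(R, m) = -24 (l(R, m) = -6*4 = -24)
y(c, q) = -28 (y(c, q) = -4 - 24 = -28)
-y(870, 804) = -1*(-28) = 28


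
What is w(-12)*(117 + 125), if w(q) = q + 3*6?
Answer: 1452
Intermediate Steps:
w(q) = 18 + q (w(q) = q + 18 = 18 + q)
w(-12)*(117 + 125) = (18 - 12)*(117 + 125) = 6*242 = 1452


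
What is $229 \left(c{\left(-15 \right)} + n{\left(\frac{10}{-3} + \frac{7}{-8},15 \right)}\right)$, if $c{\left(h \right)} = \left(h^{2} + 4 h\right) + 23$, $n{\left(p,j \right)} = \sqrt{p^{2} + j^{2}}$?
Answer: $43052 + \frac{229 \sqrt{139801}}{24} \approx 46620.0$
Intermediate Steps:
$n{\left(p,j \right)} = \sqrt{j^{2} + p^{2}}$
$c{\left(h \right)} = 23 + h^{2} + 4 h$
$229 \left(c{\left(-15 \right)} + n{\left(\frac{10}{-3} + \frac{7}{-8},15 \right)}\right) = 229 \left(\left(23 + \left(-15\right)^{2} + 4 \left(-15\right)\right) + \sqrt{15^{2} + \left(\frac{10}{-3} + \frac{7}{-8}\right)^{2}}\right) = 229 \left(\left(23 + 225 - 60\right) + \sqrt{225 + \left(10 \left(- \frac{1}{3}\right) + 7 \left(- \frac{1}{8}\right)\right)^{2}}\right) = 229 \left(188 + \sqrt{225 + \left(- \frac{10}{3} - \frac{7}{8}\right)^{2}}\right) = 229 \left(188 + \sqrt{225 + \left(- \frac{101}{24}\right)^{2}}\right) = 229 \left(188 + \sqrt{225 + \frac{10201}{576}}\right) = 229 \left(188 + \sqrt{\frac{139801}{576}}\right) = 229 \left(188 + \frac{\sqrt{139801}}{24}\right) = 43052 + \frac{229 \sqrt{139801}}{24}$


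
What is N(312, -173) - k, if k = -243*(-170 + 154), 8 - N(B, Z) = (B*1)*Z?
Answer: 50096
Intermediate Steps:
N(B, Z) = 8 - B*Z (N(B, Z) = 8 - B*1*Z = 8 - B*Z)
k = 3888 (k = -243*(-16) = 3888)
N(312, -173) - k = (8 - 1*312*(-173)) - 1*3888 = (8 + 53976) - 3888 = 53984 - 3888 = 50096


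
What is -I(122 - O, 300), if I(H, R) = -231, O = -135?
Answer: 231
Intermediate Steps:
-I(122 - O, 300) = -1*(-231) = 231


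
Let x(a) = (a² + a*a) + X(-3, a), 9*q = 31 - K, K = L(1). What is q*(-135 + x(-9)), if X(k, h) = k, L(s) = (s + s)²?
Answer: 72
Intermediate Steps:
L(s) = 4*s² (L(s) = (2*s)² = 4*s²)
K = 4 (K = 4*1² = 4*1 = 4)
q = 3 (q = (31 - 1*4)/9 = (31 - 4)/9 = (⅑)*27 = 3)
x(a) = -3 + 2*a² (x(a) = (a² + a*a) - 3 = (a² + a²) - 3 = 2*a² - 3 = -3 + 2*a²)
q*(-135 + x(-9)) = 3*(-135 + (-3 + 2*(-9)²)) = 3*(-135 + (-3 + 2*81)) = 3*(-135 + (-3 + 162)) = 3*(-135 + 159) = 3*24 = 72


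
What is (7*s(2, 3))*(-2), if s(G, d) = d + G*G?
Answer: -98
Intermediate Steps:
s(G, d) = d + G²
(7*s(2, 3))*(-2) = (7*(3 + 2²))*(-2) = (7*(3 + 4))*(-2) = (7*7)*(-2) = 49*(-2) = -98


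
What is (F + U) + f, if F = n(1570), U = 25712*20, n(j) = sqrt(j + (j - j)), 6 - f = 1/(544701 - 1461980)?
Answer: 471707056635/917279 + sqrt(1570) ≈ 5.1429e+5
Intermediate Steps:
f = 5503675/917279 (f = 6 - 1/(544701 - 1461980) = 6 - 1/(-917279) = 6 - 1*(-1/917279) = 6 + 1/917279 = 5503675/917279 ≈ 6.0000)
n(j) = sqrt(j) (n(j) = sqrt(j + 0) = sqrt(j))
U = 514240
F = sqrt(1570) ≈ 39.623
(F + U) + f = (sqrt(1570) + 514240) + 5503675/917279 = (514240 + sqrt(1570)) + 5503675/917279 = 471707056635/917279 + sqrt(1570)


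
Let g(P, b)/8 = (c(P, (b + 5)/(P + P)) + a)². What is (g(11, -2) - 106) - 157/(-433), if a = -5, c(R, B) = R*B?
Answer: -3307/433 ≈ -7.6374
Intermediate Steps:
c(R, B) = B*R
g(P, b) = 8*(-5/2 + b/2)² (g(P, b) = 8*(((b + 5)/(P + P))*P - 5)² = 8*(((5 + b)/((2*P)))*P - 5)² = 8*(((5 + b)*(1/(2*P)))*P - 5)² = 8*(((5 + b)/(2*P))*P - 5)² = 8*((5/2 + b/2) - 5)² = 8*(-5/2 + b/2)²)
(g(11, -2) - 106) - 157/(-433) = (2*(-5 - 2)² - 106) - 157/(-433) = (2*(-7)² - 106) - 157*(-1)/433 = (2*49 - 106) - 1*(-157/433) = (98 - 106) + 157/433 = -8 + 157/433 = -3307/433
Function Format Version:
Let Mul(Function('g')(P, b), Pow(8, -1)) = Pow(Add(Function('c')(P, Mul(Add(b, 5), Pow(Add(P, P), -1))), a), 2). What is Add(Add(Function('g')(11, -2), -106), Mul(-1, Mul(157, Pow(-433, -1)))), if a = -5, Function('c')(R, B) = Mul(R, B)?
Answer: Rational(-3307, 433) ≈ -7.6374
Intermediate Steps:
Function('c')(R, B) = Mul(B, R)
Function('g')(P, b) = Mul(8, Pow(Add(Rational(-5, 2), Mul(Rational(1, 2), b)), 2)) (Function('g')(P, b) = Mul(8, Pow(Add(Mul(Mul(Add(b, 5), Pow(Add(P, P), -1)), P), -5), 2)) = Mul(8, Pow(Add(Mul(Mul(Add(5, b), Pow(Mul(2, P), -1)), P), -5), 2)) = Mul(8, Pow(Add(Mul(Mul(Add(5, b), Mul(Rational(1, 2), Pow(P, -1))), P), -5), 2)) = Mul(8, Pow(Add(Mul(Mul(Rational(1, 2), Pow(P, -1), Add(5, b)), P), -5), 2)) = Mul(8, Pow(Add(Add(Rational(5, 2), Mul(Rational(1, 2), b)), -5), 2)) = Mul(8, Pow(Add(Rational(-5, 2), Mul(Rational(1, 2), b)), 2)))
Add(Add(Function('g')(11, -2), -106), Mul(-1, Mul(157, Pow(-433, -1)))) = Add(Add(Mul(2, Pow(Add(-5, -2), 2)), -106), Mul(-1, Mul(157, Pow(-433, -1)))) = Add(Add(Mul(2, Pow(-7, 2)), -106), Mul(-1, Mul(157, Rational(-1, 433)))) = Add(Add(Mul(2, 49), -106), Mul(-1, Rational(-157, 433))) = Add(Add(98, -106), Rational(157, 433)) = Add(-8, Rational(157, 433)) = Rational(-3307, 433)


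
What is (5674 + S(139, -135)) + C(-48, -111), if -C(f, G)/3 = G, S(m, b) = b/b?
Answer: 6008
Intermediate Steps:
S(m, b) = 1
C(f, G) = -3*G
(5674 + S(139, -135)) + C(-48, -111) = (5674 + 1) - 3*(-111) = 5675 + 333 = 6008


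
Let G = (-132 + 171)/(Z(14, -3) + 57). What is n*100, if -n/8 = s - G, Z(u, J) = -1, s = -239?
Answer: 1342300/7 ≈ 1.9176e+5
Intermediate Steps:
G = 39/56 (G = (-132 + 171)/(-1 + 57) = 39/56 ≈ 0.69643)
n = 13423/7 (n = -8*(-239 - 1*39/56) = -8*(-239 - 39/56) = -8*(-13423/56) = 13423/7 ≈ 1917.6)
n*100 = (13423/7)*100 = 1342300/7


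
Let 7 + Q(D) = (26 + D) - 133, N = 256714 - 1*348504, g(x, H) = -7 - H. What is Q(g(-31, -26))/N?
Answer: 19/18358 ≈ 0.0010350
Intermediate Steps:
N = -91790 (N = 256714 - 348504 = -91790)
Q(D) = -114 + D (Q(D) = -7 + ((26 + D) - 133) = -7 + (-107 + D) = -114 + D)
Q(g(-31, -26))/N = (-114 + (-7 - 1*(-26)))/(-91790) = (-114 + (-7 + 26))*(-1/91790) = (-114 + 19)*(-1/91790) = -95*(-1/91790) = 19/18358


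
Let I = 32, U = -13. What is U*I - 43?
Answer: -459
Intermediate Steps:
U*I - 43 = -13*32 - 43 = -416 - 43 = -459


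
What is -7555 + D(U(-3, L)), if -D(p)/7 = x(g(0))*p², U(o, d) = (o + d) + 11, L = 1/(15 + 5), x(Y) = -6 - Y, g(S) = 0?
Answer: -966659/200 ≈ -4833.3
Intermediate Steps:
L = 1/20 ≈ 0.050000
U(o, d) = 11 + d + o (U(o, d) = (d + o) + 11 = 11 + d + o)
D(p) = 42*p² (D(p) = -7*(-6 - 1*0)*p² = -7*(-6 + 0)*p² = -(-42)*p² = 42*p²)
-7555 + D(U(-3, L)) = -7555 + 42*(11 + 1/20 - 3)² = -7555 + 42*(161/20)² = -7555 + 42*(25921/400) = -7555 + 544341/200 = -966659/200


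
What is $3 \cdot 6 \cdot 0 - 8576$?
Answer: $-8576$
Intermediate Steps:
$3 \cdot 6 \cdot 0 - 8576 = 18 \cdot 0 - 8576 = 0 - 8576 = -8576$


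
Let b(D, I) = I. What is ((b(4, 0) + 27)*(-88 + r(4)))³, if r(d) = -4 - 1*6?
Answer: -18525482136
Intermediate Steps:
r(d) = -10 (r(d) = -4 - 6 = -10)
((b(4, 0) + 27)*(-88 + r(4)))³ = ((0 + 27)*(-88 - 10))³ = (27*(-98))³ = (-2646)³ = -18525482136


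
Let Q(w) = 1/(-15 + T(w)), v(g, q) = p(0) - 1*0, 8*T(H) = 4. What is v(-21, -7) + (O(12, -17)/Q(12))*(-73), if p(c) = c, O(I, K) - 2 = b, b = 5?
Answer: 14819/2 ≈ 7409.5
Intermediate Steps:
O(I, K) = 7 (O(I, K) = 2 + 5 = 7)
T(H) = ½ (T(H) = (⅛)*4 = ½)
v(g, q) = 0 (v(g, q) = 0 - 1*0 = 0 + 0 = 0)
Q(w) = -2/29 (Q(w) = 1/(-15 + ½) = 1/(-29/2) = -2/29)
v(-21, -7) + (O(12, -17)/Q(12))*(-73) = 0 + (7/(-2/29))*(-73) = 0 + (7*(-29/2))*(-73) = 0 - 203/2*(-73) = 0 + 14819/2 = 14819/2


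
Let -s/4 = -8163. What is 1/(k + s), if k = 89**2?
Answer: 1/40573 ≈ 2.4647e-5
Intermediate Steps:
s = 32652 (s = -4*(-8163) = 32652)
k = 7921
1/(k + s) = 1/(7921 + 32652) = 1/40573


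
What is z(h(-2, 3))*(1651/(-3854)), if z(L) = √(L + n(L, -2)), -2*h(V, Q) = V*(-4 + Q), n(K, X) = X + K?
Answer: -1651*I/1927 ≈ -0.85677*I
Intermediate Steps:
n(K, X) = K + X
h(V, Q) = -V*(-4 + Q)/2
z(L) = √(-2 + 2*L) (z(L) = √(L + (L - 2)) = √(L + (-2 + L)) = √(-2 + 2*L))
z(h(-2, 3))*(1651/(-3854)) = √(-2 + 2*((½)*(-2)*(4 - 1*3)))*(1651/(-3854)) = √(-2 + 2*((½)*(-2)*(4 - 3)))*(1651*(-1/3854)) = √(-2 + 2*((½)*(-2)*1))*(-1651/3854) = √(-2 + 2*(-1))*(-1651/3854) = √(-2 - 2)*(-1651/3854) = √(-4)*(-1651/3854) = (2*I)*(-1651/3854) = -1651*I/1927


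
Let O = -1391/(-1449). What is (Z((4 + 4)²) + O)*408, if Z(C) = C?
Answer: 12801272/483 ≈ 26504.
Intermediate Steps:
O = 1391/1449 (O = -1391*(-1/1449) = 1391/1449 ≈ 0.95997)
(Z((4 + 4)²) + O)*408 = ((4 + 4)² + 1391/1449)*408 = (8² + 1391/1449)*408 = (64 + 1391/1449)*408 = (94127/1449)*408 = 12801272/483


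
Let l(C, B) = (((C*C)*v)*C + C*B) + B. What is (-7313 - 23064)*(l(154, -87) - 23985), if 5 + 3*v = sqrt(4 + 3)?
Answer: 558138796210/3 - 110944823528*sqrt(7)/3 ≈ 8.8202e+10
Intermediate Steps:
v = -5/3 + sqrt(7)/3 (v = -5/3 + sqrt(4 + 3)/3 = -5/3 + sqrt(7)/3 ≈ -0.78475)
l(C, B) = B + B*C + C**3*(-5/3 + sqrt(7)/3) (l(C, B) = (((C*C)*(-5/3 + sqrt(7)/3))*C + C*B) + B = ((C**2*(-5/3 + sqrt(7)/3))*C + B*C) + B = (C**3*(-5/3 + sqrt(7)/3) + B*C) + B = (B*C + C**3*(-5/3 + sqrt(7)/3)) + B = B + B*C + C**3*(-5/3 + sqrt(7)/3))
(-7313 - 23064)*(l(154, -87) - 23985) = (-7313 - 23064)*((-87 - 87*154 + (1/3)*154**3*(-5 + sqrt(7))) - 23985) = -30377*((-87 - 13398 + (1/3)*3652264*(-5 + sqrt(7))) - 23985) = -30377*((-87 - 13398 + (-18261320/3 + 3652264*sqrt(7)/3)) - 23985) = -30377*((-18301775/3 + 3652264*sqrt(7)/3) - 23985) = -30377*(-18373730/3 + 3652264*sqrt(7)/3) = 558138796210/3 - 110944823528*sqrt(7)/3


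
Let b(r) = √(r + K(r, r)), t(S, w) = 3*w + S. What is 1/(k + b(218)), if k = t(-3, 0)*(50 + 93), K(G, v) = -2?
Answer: -143/61275 - 2*√6/61275 ≈ -0.0024137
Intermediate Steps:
t(S, w) = S + 3*w
b(r) = √(-2 + r) (b(r) = √(r - 2) = √(-2 + r))
k = -429 (k = (-3 + 3*0)*(50 + 93) = (-3 + 0)*143 = -3*143 = -429)
1/(k + b(218)) = 1/(-429 + √(-2 + 218)) = 1/(-429 + √216) = 1/(-429 + 6*√6)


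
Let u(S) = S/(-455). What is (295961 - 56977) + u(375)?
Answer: 21747469/91 ≈ 2.3898e+5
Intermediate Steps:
u(S) = -S/455 (u(S) = S*(-1/455) = -S/455)
(295961 - 56977) + u(375) = (295961 - 56977) - 1/455*375 = 238984 - 75/91 = 21747469/91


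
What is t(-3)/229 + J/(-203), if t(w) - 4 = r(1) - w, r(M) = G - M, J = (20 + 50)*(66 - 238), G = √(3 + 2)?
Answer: 394054/6641 + √5/229 ≈ 59.346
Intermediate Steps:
G = √5 ≈ 2.2361
J = -12040 (J = 70*(-172) = -12040)
r(M) = √5 - M
t(w) = 3 + √5 - w (t(w) = 4 + ((√5 - 1*1) - w) = 4 + ((√5 - 1) - w) = 4 + ((-1 + √5) - w) = 4 + (-1 + √5 - w) = 3 + √5 - w)
t(-3)/229 + J/(-203) = (3 + √5 - 1*(-3))/229 - 12040/(-203) = (3 + √5 + 3)*(1/229) - 12040*(-1/203) = (6 + √5)*(1/229) + 1720/29 = (6/229 + √5/229) + 1720/29 = 394054/6641 + √5/229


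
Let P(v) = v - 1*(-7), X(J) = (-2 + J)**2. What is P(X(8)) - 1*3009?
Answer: -2966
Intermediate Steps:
P(v) = 7 + v (P(v) = v + 7 = 7 + v)
P(X(8)) - 1*3009 = (7 + (-2 + 8)**2) - 1*3009 = (7 + 6**2) - 3009 = (7 + 36) - 3009 = 43 - 3009 = -2966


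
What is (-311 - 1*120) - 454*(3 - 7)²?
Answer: -7695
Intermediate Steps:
(-311 - 1*120) - 454*(3 - 7)² = (-311 - 120) - 454*(-4)² = -431 - 454*16 = -431 - 7264 = -7695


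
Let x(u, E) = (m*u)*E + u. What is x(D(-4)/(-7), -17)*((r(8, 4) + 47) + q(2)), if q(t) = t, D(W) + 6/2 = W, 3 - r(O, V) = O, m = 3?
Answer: -2200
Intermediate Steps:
r(O, V) = 3 - O
D(W) = -3 + W
x(u, E) = u + 3*E*u (x(u, E) = (3*u)*E + u = 3*E*u + u = u + 3*E*u)
x(D(-4)/(-7), -17)*((r(8, 4) + 47) + q(2)) = (((-3 - 4)/(-7))*(1 + 3*(-17)))*(((3 - 1*8) + 47) + 2) = ((-7*(-⅐))*(1 - 51))*(((3 - 8) + 47) + 2) = (1*(-50))*((-5 + 47) + 2) = -50*(42 + 2) = -50*44 = -2200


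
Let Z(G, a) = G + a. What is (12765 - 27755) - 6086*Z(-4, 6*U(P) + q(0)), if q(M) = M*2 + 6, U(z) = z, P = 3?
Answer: -136710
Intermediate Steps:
q(M) = 6 + 2*M (q(M) = 2*M + 6 = 6 + 2*M)
(12765 - 27755) - 6086*Z(-4, 6*U(P) + q(0)) = (12765 - 27755) - 6086*(-4 + (6*3 + (6 + 2*0))) = -14990 - 6086*(-4 + (18 + (6 + 0))) = -14990 - 6086*(-4 + (18 + 6)) = -14990 - 6086*(-4 + 24) = -14990 - 6086*20 = -14990 - 121720 = -136710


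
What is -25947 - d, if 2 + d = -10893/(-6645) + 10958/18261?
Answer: -1049516921336/40448115 ≈ -25947.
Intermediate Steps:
d = 9681431/40448115 (d = -2 + (-10893/(-6645) + 10958/18261) = -2 + (-10893*(-1/6645) + 10958*(1/18261)) = -2 + (3631/2215 + 10958/18261) = -2 + 90577661/40448115 = 9681431/40448115 ≈ 0.23935)
-25947 - d = -25947 - 1*9681431/40448115 = -25947 - 9681431/40448115 = -1049516921336/40448115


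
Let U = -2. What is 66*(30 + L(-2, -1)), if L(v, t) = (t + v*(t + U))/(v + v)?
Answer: 3795/2 ≈ 1897.5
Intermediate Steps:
L(v, t) = (t + v*(-2 + t))/(2*v) (L(v, t) = (t + v*(t - 2))/(v + v) = (t + v*(-2 + t))/((2*v)) = (t + v*(-2 + t))*(1/(2*v)) = (t + v*(-2 + t))/(2*v))
66*(30 + L(-2, -1)) = 66*(30 + (1/2)*(-1 - 2*(-2 - 1))/(-2)) = 66*(30 + (1/2)*(-1/2)*(-1 - 2*(-3))) = 66*(30 + (1/2)*(-1/2)*(-1 + 6)) = 66*(30 + (1/2)*(-1/2)*5) = 66*(30 - 5/4) = 66*(115/4) = 3795/2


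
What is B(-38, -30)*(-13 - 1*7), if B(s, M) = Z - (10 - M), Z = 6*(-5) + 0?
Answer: 1400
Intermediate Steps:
Z = -30 (Z = -30 + 0 = -30)
B(s, M) = -40 + M (B(s, M) = -30 - (10 - M) = -30 + (-10 + M) = -40 + M)
B(-38, -30)*(-13 - 1*7) = (-40 - 30)*(-13 - 1*7) = -70*(-13 - 7) = -70*(-20) = 1400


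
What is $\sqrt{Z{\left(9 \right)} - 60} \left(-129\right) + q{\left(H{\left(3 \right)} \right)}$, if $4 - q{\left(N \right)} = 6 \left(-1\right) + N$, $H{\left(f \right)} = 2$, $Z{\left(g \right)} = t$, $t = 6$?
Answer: $8 - 387 i \sqrt{6} \approx 8.0 - 947.95 i$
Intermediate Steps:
$Z{\left(g \right)} = 6$
$q{\left(N \right)} = 10 - N$ ($q{\left(N \right)} = 4 - \left(6 \left(-1\right) + N\right) = 4 - \left(-6 + N\right) = 10 - N$)
$\sqrt{Z{\left(9 \right)} - 60} \left(-129\right) + q{\left(H{\left(3 \right)} \right)} = \sqrt{6 - 60} \left(-129\right) + \left(10 - 2\right) = \sqrt{-54} \left(-129\right) + \left(10 - 2\right) = 3 i \sqrt{6} \left(-129\right) + 8 = - 387 i \sqrt{6} + 8 = 8 - 387 i \sqrt{6}$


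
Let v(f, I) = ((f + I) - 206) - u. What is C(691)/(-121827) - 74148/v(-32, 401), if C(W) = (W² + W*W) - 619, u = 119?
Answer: -2268804872/1340097 ≈ -1693.0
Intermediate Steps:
C(W) = -619 + 2*W² (C(W) = (W² + W²) - 619 = 2*W² - 619 = -619 + 2*W²)
v(f, I) = -325 + I + f (v(f, I) = ((f + I) - 206) - 1*119 = ((I + f) - 206) - 119 = (-206 + I + f) - 119 = -325 + I + f)
C(691)/(-121827) - 74148/v(-32, 401) = (-619 + 2*691²)/(-121827) - 74148/(-325 + 401 - 32) = (-619 + 2*477481)*(-1/121827) - 74148/44 = (-619 + 954962)*(-1/121827) - 74148*1/44 = 954343*(-1/121827) - 18537/11 = -954343/121827 - 18537/11 = -2268804872/1340097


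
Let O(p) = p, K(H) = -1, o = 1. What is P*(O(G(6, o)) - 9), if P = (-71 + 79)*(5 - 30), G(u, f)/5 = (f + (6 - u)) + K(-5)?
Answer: 1800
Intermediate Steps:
G(u, f) = 25 - 5*u + 5*f (G(u, f) = 5*((f + (6 - u)) - 1) = 5*((6 + f - u) - 1) = 5*(5 + f - u) = 25 - 5*u + 5*f)
P = -200 (P = 8*(-25) = -200)
P*(O(G(6, o)) - 9) = -200*((25 - 5*6 + 5*1) - 9) = -200*((25 - 30 + 5) - 9) = -200*(0 - 9) = -200*(-9) = 1800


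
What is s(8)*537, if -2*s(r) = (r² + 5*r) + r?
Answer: -30072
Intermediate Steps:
s(r) = -3*r - r²/2 (s(r) = -((r² + 5*r) + r)/2 = -(r² + 6*r)/2 = -3*r - r²/2)
s(8)*537 = -½*8*(6 + 8)*537 = -½*8*14*537 = -56*537 = -30072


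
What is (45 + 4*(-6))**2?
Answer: 441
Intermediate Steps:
(45 + 4*(-6))**2 = (45 - 24)**2 = 21**2 = 441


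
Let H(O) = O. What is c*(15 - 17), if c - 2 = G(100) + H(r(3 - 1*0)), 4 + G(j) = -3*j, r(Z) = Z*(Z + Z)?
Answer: 568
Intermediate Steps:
r(Z) = 2*Z² (r(Z) = Z*(2*Z) = 2*Z²)
G(j) = -4 - 3*j
c = -284 (c = 2 + ((-4 - 3*100) + 2*(3 - 1*0)²) = 2 + ((-4 - 300) + 2*(3 + 0)²) = 2 + (-304 + 2*3²) = 2 + (-304 + 2*9) = 2 + (-304 + 18) = 2 - 286 = -284)
c*(15 - 17) = -284*(15 - 17) = -284*(-2) = 568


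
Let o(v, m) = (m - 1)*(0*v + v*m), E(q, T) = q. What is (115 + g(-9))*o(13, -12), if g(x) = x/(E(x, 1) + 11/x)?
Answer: 5405127/23 ≈ 2.3501e+5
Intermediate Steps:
o(v, m) = m*v*(-1 + m) (o(v, m) = (-1 + m)*(0 + m*v) = (-1 + m)*(m*v) = m*v*(-1 + m))
g(x) = x/(x + 11/x)
(115 + g(-9))*o(13, -12) = (115 + (-9)²/(11 + (-9)²))*(-12*13*(-1 - 12)) = (115 + 81/(11 + 81))*(-12*13*(-13)) = (115 + 81/92)*2028 = (10661/92)*2028 = 5405127/23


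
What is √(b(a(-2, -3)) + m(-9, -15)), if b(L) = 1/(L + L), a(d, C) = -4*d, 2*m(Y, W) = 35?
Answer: √281/4 ≈ 4.1908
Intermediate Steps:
m(Y, W) = 35/2 (m(Y, W) = (½)*35 = 35/2)
b(L) = 1/(2*L)
√(b(a(-2, -3)) + m(-9, -15)) = √(1/(2*((-4*(-2)))) + 35/2) = √((½)/8 + 35/2) = √((½)*(⅛) + 35/2) = √(1/16 + 35/2) = √(281/16) = √281/4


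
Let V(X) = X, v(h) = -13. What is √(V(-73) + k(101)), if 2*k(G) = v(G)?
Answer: I*√318/2 ≈ 8.9163*I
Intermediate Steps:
k(G) = -13/2 (k(G) = (½)*(-13) = -13/2)
√(V(-73) + k(101)) = √(-73 - 13/2) = √(-159/2) = I*√318/2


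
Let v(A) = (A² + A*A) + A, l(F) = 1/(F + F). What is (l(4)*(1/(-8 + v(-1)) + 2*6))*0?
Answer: 0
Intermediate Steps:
l(F) = 1/(2*F)
v(A) = A + 2*A² (v(A) = (A² + A²) + A = 2*A² + A = A + 2*A²)
(l(4)*(1/(-8 + v(-1)) + 2*6))*0 = (((½)/4)*(1/(-8 - (1 + 2*(-1))) + 2*6))*0 = (((½)*(¼))*(1/(-8 - (1 - 2)) + 12))*0 = ((1/(-8 - 1*(-1)) + 12)/8)*0 = ((1/(-8 + 1) + 12)/8)*0 = ((1/(-7) + 12)/8)*0 = ((-⅐ + 12)/8)*0 = ((⅛)*(83/7))*0 = (83/56)*0 = 0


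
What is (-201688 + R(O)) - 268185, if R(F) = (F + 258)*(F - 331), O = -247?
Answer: -476231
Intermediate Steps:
R(F) = (-331 + F)*(258 + F) (R(F) = (258 + F)*(-331 + F) = (-331 + F)*(258 + F))
(-201688 + R(O)) - 268185 = (-201688 + (-85398 + (-247)² - 73*(-247))) - 268185 = (-201688 + (-85398 + 61009 + 18031)) - 268185 = (-201688 - 6358) - 268185 = -208046 - 268185 = -476231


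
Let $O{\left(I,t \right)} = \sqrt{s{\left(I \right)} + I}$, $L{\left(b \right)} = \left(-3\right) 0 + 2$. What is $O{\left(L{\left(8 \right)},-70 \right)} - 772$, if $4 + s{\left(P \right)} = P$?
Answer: $-772$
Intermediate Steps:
$s{\left(P \right)} = -4 + P$
$L{\left(b \right)} = 2$ ($L{\left(b \right)} = 0 + 2 = 2$)
$O{\left(I,t \right)} = \sqrt{-4 + 2 I}$ ($O{\left(I,t \right)} = \sqrt{\left(-4 + I\right) + I} = \sqrt{-4 + 2 I}$)
$O{\left(L{\left(8 \right)},-70 \right)} - 772 = \sqrt{-4 + 2 \cdot 2} - 772 = \sqrt{-4 + 4} - 772 = \sqrt{0} - 772 = 0 - 772 = -772$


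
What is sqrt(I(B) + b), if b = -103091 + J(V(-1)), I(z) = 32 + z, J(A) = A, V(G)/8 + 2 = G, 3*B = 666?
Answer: 3*I*sqrt(11429) ≈ 320.72*I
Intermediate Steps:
B = 222 (B = (1/3)*666 = 222)
V(G) = -16 + 8*G
b = -103115 (b = -103091 + (-16 + 8*(-1)) = -103091 + (-16 - 8) = -103091 - 24 = -103115)
sqrt(I(B) + b) = sqrt((32 + 222) - 103115) = sqrt(254 - 103115) = sqrt(-102861) = 3*I*sqrt(11429)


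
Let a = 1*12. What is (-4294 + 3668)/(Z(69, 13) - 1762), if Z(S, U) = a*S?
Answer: 313/467 ≈ 0.67024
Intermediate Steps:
a = 12
Z(S, U) = 12*S
(-4294 + 3668)/(Z(69, 13) - 1762) = (-4294 + 3668)/(12*69 - 1762) = -626/(828 - 1762) = -626/(-934) = -626*(-1/934) = 313/467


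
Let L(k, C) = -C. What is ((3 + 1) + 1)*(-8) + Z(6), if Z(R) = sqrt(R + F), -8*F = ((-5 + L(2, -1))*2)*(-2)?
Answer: -38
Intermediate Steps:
F = -2 (F = -(-5 - 1*(-1))*2*(-2)/8 = -(-5 + 1)*2*(-2)/8 = -(-4*2)*(-2)/8 = -(-1)*(-2) = -1/8*16 = -2)
Z(R) = sqrt(-2 + R) (Z(R) = sqrt(R - 2) = sqrt(-2 + R))
((3 + 1) + 1)*(-8) + Z(6) = ((3 + 1) + 1)*(-8) + sqrt(-2 + 6) = (4 + 1)*(-8) + sqrt(4) = 5*(-8) + 2 = -40 + 2 = -38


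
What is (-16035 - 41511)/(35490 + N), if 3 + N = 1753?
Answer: -28773/18620 ≈ -1.5453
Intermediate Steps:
N = 1750 (N = -3 + 1753 = 1750)
(-16035 - 41511)/(35490 + N) = (-16035 - 41511)/(35490 + 1750) = -57546/37240 = -57546*1/37240 = -28773/18620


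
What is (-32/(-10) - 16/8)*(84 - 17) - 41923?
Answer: -209213/5 ≈ -41843.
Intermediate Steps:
(-32/(-10) - 16/8)*(84 - 17) - 41923 = (-32*(-⅒) - 16*⅛)*67 - 41923 = (16/5 - 2)*67 - 41923 = (6/5)*67 - 41923 = 402/5 - 41923 = -209213/5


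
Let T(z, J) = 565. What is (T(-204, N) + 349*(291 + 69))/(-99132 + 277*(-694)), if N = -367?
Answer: -25241/58274 ≈ -0.43314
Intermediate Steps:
(T(-204, N) + 349*(291 + 69))/(-99132 + 277*(-694)) = (565 + 349*(291 + 69))/(-99132 + 277*(-694)) = (565 + 349*360)/(-99132 - 192238) = (565 + 125640)/(-291370) = 126205*(-1/291370) = -25241/58274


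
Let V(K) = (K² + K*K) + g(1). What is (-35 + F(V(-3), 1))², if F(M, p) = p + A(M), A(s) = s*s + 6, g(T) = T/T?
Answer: 110889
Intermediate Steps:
g(T) = 1
A(s) = 6 + s² (A(s) = s² + 6 = 6 + s²)
V(K) = 1 + 2*K² (V(K) = (K² + K*K) + 1 = (K² + K²) + 1 = 2*K² + 1 = 1 + 2*K²)
F(M, p) = 6 + p + M² (F(M, p) = p + (6 + M²) = 6 + p + M²)
(-35 + F(V(-3), 1))² = (-35 + (6 + 1 + (1 + 2*(-3)²)²))² = (-35 + (6 + 1 + (1 + 2*9)²))² = (-35 + (6 + 1 + (1 + 18)²))² = (-35 + (6 + 1 + 19²))² = (-35 + (6 + 1 + 361))² = (-35 + 368)² = 333² = 110889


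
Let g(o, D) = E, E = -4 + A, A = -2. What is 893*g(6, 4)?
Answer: -5358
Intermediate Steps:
E = -6 (E = -4 - 2 = -6)
g(o, D) = -6
893*g(6, 4) = 893*(-6) = -5358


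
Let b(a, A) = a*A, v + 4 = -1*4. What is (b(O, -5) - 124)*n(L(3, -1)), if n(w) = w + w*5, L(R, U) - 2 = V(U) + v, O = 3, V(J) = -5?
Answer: 9174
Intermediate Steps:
v = -8 (v = -4 - 1*4 = -4 - 4 = -8)
b(a, A) = A*a
L(R, U) = -11 (L(R, U) = 2 + (-5 - 8) = 2 - 13 = -11)
n(w) = 6*w (n(w) = w + 5*w = 6*w)
(b(O, -5) - 124)*n(L(3, -1)) = (-5*3 - 124)*(6*(-11)) = (-15 - 124)*(-66) = -139*(-66) = 9174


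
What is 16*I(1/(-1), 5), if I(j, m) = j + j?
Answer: -32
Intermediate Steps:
I(j, m) = 2*j
16*I(1/(-1), 5) = 16*(2/(-1)) = 16*(2*(-1)) = 16*(-2) = -32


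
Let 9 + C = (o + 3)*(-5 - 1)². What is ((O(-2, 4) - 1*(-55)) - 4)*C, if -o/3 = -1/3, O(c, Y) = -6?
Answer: 6075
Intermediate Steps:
o = 1 (o = -(-3)/3 = -3*(-⅓) = 1)
C = 135 (C = -9 + (1 + 3)*(-5 - 1)² = -9 + 4*(-6)² = -9 + 4*36 = -9 + 144 = 135)
((O(-2, 4) - 1*(-55)) - 4)*C = ((-6 - 1*(-55)) - 4)*135 = ((-6 + 55) - 4)*135 = (49 - 4)*135 = 45*135 = 6075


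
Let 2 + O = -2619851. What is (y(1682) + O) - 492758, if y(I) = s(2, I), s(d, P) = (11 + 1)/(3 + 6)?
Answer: -9337829/3 ≈ -3.1126e+6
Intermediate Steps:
O = -2619853 (O = -2 - 2619851 = -2619853)
s(d, P) = 4/3 (s(d, P) = 12/9 = 12*(⅑) = 4/3)
y(I) = 4/3
(y(1682) + O) - 492758 = (4/3 - 2619853) - 492758 = -7859555/3 - 492758 = -9337829/3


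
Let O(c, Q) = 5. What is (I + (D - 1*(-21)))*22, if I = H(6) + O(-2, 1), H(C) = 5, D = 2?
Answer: 726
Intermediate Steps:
I = 10 (I = 5 + 5 = 10)
(I + (D - 1*(-21)))*22 = (10 + (2 - 1*(-21)))*22 = (10 + (2 + 21))*22 = (10 + 23)*22 = 33*22 = 726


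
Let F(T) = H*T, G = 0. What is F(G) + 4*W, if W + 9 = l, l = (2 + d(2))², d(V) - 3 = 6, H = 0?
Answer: 448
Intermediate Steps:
d(V) = 9 (d(V) = 3 + 6 = 9)
F(T) = 0 (F(T) = 0*T = 0)
l = 121 (l = (2 + 9)² = 11² = 121)
W = 112 (W = -9 + 121 = 112)
F(G) + 4*W = 0 + 4*112 = 0 + 448 = 448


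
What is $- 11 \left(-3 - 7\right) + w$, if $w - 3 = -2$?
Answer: $111$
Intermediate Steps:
$w = 1$ ($w = 3 - 2 = 1$)
$- 11 \left(-3 - 7\right) + w = - 11 \left(-3 - 7\right) + 1 = \left(-11\right) \left(-10\right) + 1 = 110 + 1 = 111$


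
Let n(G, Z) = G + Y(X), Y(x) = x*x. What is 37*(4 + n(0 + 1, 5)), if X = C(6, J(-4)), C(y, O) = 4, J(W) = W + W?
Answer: 777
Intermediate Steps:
J(W) = 2*W
X = 4
Y(x) = x**2
n(G, Z) = 16 + G (n(G, Z) = G + 4**2 = G + 16 = 16 + G)
37*(4 + n(0 + 1, 5)) = 37*(4 + (16 + (0 + 1))) = 37*(4 + (16 + 1)) = 37*(4 + 17) = 37*21 = 777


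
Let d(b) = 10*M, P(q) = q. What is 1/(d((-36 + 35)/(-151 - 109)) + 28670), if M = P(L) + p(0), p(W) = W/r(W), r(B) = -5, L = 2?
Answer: 1/28690 ≈ 3.4855e-5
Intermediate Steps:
p(W) = -W/5 (p(W) = W/(-5) = W*(-1/5) = -W/5)
M = 2 (M = 2 - 1/5*0 = 2 + 0 = 2)
d(b) = 20 (d(b) = 10*2 = 20)
1/(d((-36 + 35)/(-151 - 109)) + 28670) = 1/(20 + 28670) = 1/28690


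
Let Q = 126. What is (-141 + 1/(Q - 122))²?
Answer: 316969/16 ≈ 19811.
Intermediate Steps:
(-141 + 1/(Q - 122))² = (-141 + 1/(126 - 122))² = (-141 + 1/4)² = (-141 + ¼)² = (-563/4)² = 316969/16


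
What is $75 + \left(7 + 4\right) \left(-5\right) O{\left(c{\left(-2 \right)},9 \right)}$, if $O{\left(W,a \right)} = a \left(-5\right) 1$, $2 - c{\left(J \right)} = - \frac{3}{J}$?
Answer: $2550$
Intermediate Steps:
$c{\left(J \right)} = 2 + \frac{3}{J}$ ($c{\left(J \right)} = 2 - - \frac{3}{J} = 2 + \frac{3}{J}$)
$O{\left(W,a \right)} = - 5 a$ ($O{\left(W,a \right)} = - 5 a 1 = - 5 a$)
$75 + \left(7 + 4\right) \left(-5\right) O{\left(c{\left(-2 \right)},9 \right)} = 75 + \left(7 + 4\right) \left(-5\right) \left(\left(-5\right) 9\right) = 75 + 11 \left(-5\right) \left(-45\right) = 75 - -2475 = 75 + 2475 = 2550$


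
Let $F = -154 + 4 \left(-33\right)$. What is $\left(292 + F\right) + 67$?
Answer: $73$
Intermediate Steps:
$F = -286$ ($F = -154 - 132 = -286$)
$\left(292 + F\right) + 67 = \left(292 - 286\right) + 67 = 6 + 67 = 73$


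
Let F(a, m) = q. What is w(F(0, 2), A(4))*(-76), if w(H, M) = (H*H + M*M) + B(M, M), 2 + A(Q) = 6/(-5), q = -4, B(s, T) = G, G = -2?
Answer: -46056/25 ≈ -1842.2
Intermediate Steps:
B(s, T) = -2
F(a, m) = -4
A(Q) = -16/5 (A(Q) = -2 + 6/(-5) = -2 + 6*(-⅕) = -2 - 6/5 = -16/5)
w(H, M) = -2 + H² + M² (w(H, M) = (H*H + M*M) - 2 = (H² + M²) - 2 = -2 + H² + M²)
w(F(0, 2), A(4))*(-76) = (-2 + (-4)² + (-16/5)²)*(-76) = (-2 + 16 + 256/25)*(-76) = (606/25)*(-76) = -46056/25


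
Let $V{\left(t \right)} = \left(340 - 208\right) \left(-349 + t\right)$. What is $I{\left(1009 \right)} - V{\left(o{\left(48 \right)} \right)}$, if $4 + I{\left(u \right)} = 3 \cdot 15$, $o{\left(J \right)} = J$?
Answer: $39773$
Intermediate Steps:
$V{\left(t \right)} = -46068 + 132 t$ ($V{\left(t \right)} = 132 \left(-349 + t\right) = -46068 + 132 t$)
$I{\left(u \right)} = 41$ ($I{\left(u \right)} = -4 + 3 \cdot 15 = -4 + 45 = 41$)
$I{\left(1009 \right)} - V{\left(o{\left(48 \right)} \right)} = 41 - \left(-46068 + 132 \cdot 48\right) = 41 - \left(-46068 + 6336\right) = 41 - -39732 = 41 + 39732 = 39773$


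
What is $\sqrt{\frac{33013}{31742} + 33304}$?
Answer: $\frac{7 \sqrt{684829491798}}{31742} \approx 182.5$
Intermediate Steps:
$\sqrt{\frac{33013}{31742} + 33304} = \sqrt{\frac{1057168581}{31742}} = \frac{7 \sqrt{684829491798}}{31742}$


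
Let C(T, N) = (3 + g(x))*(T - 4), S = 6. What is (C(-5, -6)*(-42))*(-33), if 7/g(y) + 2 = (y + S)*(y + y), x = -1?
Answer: -60291/2 ≈ -30146.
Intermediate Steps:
g(y) = 7/(-2 + 2*y*(6 + y)) (g(y) = 7/(-2 + (y + 6)*(y + y)) = 7/(-2 + (6 + y)*(2*y)) = 7/(-2 + 2*y*(6 + y)))
C(T, N) = -29/3 + 29*T/12 (C(T, N) = (3 + 7/(2*(-1 + (-1)**2 + 6*(-1))))*(T - 4) = (3 + 7/(2*(-1 + 1 - 6)))*(-4 + T) = (3 + (7/2)/(-6))*(-4 + T) = (3 + (7/2)*(-1/6))*(-4 + T) = (3 - 7/12)*(-4 + T) = 29*(-4 + T)/12 = -29/3 + 29*T/12)
(C(-5, -6)*(-42))*(-33) = ((-29/3 + (29/12)*(-5))*(-42))*(-33) = ((-29/3 - 145/12)*(-42))*(-33) = -87/4*(-42)*(-33) = (1827/2)*(-33) = -60291/2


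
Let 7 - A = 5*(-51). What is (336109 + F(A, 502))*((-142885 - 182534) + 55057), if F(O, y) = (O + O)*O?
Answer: -127988559714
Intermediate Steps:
A = 262 (A = 7 - 5*(-51) = 7 - 1*(-255) = 7 + 255 = 262)
F(O, y) = 2*O² (F(O, y) = (2*O)*O = 2*O²)
(336109 + F(A, 502))*((-142885 - 182534) + 55057) = (336109 + 2*262²)*((-142885 - 182534) + 55057) = (336109 + 2*68644)*(-325419 + 55057) = (336109 + 137288)*(-270362) = 473397*(-270362) = -127988559714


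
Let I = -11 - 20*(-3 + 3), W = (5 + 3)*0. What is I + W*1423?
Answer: -11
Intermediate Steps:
W = 0 (W = 8*0 = 0)
I = -11 (I = -11 - 20*0 = -11 - 10*0 = -11 + 0 = -11)
I + W*1423 = -11 + 0*1423 = -11 + 0 = -11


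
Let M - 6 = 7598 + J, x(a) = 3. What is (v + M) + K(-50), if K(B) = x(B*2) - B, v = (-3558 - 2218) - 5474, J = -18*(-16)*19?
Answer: 1879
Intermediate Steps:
J = 5472 (J = 288*19 = 5472)
v = -11250 (v = -5776 - 5474 = -11250)
K(B) = 3 - B
M = 13076 (M = 6 + (7598 + 5472) = 6 + 13070 = 13076)
(v + M) + K(-50) = (-11250 + 13076) + (3 - 1*(-50)) = 1826 + (3 + 50) = 1826 + 53 = 1879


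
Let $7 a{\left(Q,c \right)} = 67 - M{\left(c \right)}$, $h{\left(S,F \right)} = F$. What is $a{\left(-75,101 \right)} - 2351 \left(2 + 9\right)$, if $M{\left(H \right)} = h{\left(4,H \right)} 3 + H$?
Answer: $- \frac{181364}{7} \approx -25909.0$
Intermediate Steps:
$M{\left(H \right)} = 4 H$ ($M{\left(H \right)} = H 3 + H = 3 H + H = 4 H$)
$a{\left(Q,c \right)} = \frac{67}{7} - \frac{4 c}{7}$ ($a{\left(Q,c \right)} = \frac{67 - 4 c}{7} = \frac{67}{7} - \frac{4 c}{7}$)
$a{\left(-75,101 \right)} - 2351 \left(2 + 9\right) = \left(\frac{67}{7} - \frac{404}{7}\right) - 2351 \left(2 + 9\right) = \left(\frac{67}{7} - \frac{404}{7}\right) - 2351 \cdot 11 = - \frac{337}{7} - 25861 = - \frac{181364}{7}$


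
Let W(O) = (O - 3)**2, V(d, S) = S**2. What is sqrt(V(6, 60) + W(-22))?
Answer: 65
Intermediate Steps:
W(O) = (-3 + O)**2
sqrt(V(6, 60) + W(-22)) = sqrt(60**2 + (-3 - 22)**2) = sqrt(3600 + (-25)**2) = sqrt(3600 + 625) = sqrt(4225) = 65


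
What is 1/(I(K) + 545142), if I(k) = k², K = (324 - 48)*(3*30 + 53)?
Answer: 1/1558268166 ≈ 6.4174e-10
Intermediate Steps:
K = 39468 (K = 276*(90 + 53) = 276*143 = 39468)
1/(I(K) + 545142) = 1/(39468² + 545142) = 1/(1557723024 + 545142) = 1/1558268166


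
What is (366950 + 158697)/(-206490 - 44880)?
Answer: -525647/251370 ≈ -2.0911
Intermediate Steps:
(366950 + 158697)/(-206490 - 44880) = 525647/(-251370) = 525647*(-1/251370) = -525647/251370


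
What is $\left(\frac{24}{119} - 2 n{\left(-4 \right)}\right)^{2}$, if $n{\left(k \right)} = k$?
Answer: $\frac{952576}{14161} \approx 67.268$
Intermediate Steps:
$\left(\frac{24}{119} - 2 n{\left(-4 \right)}\right)^{2} = \left(\frac{24}{119} - -8\right)^{2} = \left(24 \cdot \frac{1}{119} + 8\right)^{2} = \left(\frac{24}{119} + 8\right)^{2} = \left(\frac{976}{119}\right)^{2} = \frac{952576}{14161}$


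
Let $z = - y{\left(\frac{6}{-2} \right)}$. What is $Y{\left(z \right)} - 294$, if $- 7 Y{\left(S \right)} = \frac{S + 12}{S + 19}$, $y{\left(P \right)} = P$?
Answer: $- \frac{45291}{154} \approx -294.1$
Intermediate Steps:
$z = 3$ ($z = - \frac{6}{-2} = - \frac{6 \left(-1\right)}{2} = \left(-1\right) \left(-3\right) = 3$)
$Y{\left(S \right)} = - \frac{12 + S}{7 \left(19 + S\right)}$ ($Y{\left(S \right)} = - \frac{\left(S + 12\right) \frac{1}{S + 19}}{7} = - \frac{\left(12 + S\right) \frac{1}{19 + S}}{7} = - \frac{\frac{1}{19 + S} \left(12 + S\right)}{7} = - \frac{12 + S}{7 \left(19 + S\right)}$)
$Y{\left(z \right)} - 294 = \frac{-12 - 3}{7 \left(19 + 3\right)} - 294 = \frac{-12 - 3}{7 \cdot 22} - 294 = \frac{1}{7} \cdot \frac{1}{22} \left(-15\right) - 294 = - \frac{15}{154} - 294 = - \frac{45291}{154}$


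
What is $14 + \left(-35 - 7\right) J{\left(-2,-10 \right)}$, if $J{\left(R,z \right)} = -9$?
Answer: $392$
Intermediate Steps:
$14 + \left(-35 - 7\right) J{\left(-2,-10 \right)} = 14 + \left(-35 - 7\right) \left(-9\right) = 14 - -378 = 14 + 378 = 392$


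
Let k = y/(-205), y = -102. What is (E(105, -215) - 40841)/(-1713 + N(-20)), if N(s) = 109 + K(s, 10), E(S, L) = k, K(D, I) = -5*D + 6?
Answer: 8372303/307090 ≈ 27.263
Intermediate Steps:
K(D, I) = 6 - 5*D
k = 102/205 (k = -102/(-205) = -102*(-1/205) = 102/205 ≈ 0.49756)
E(S, L) = 102/205
N(s) = 115 - 5*s (N(s) = 109 + (6 - 5*s) = 115 - 5*s)
(E(105, -215) - 40841)/(-1713 + N(-20)) = (102/205 - 40841)/(-1713 + (115 - 5*(-20))) = -8372303/(205*(-1713 + (115 + 100))) = -8372303/(205*(-1713 + 215)) = -8372303/205/(-1498) = -8372303/205*(-1/1498) = 8372303/307090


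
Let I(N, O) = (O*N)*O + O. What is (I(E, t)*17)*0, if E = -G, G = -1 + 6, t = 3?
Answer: 0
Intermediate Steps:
G = 5
E = -5 (E = -1*5 = -5)
I(N, O) = O + N*O**2 (I(N, O) = (N*O)*O + O = N*O**2 + O = O + N*O**2)
(I(E, t)*17)*0 = ((3*(1 - 5*3))*17)*0 = ((3*(1 - 15))*17)*0 = ((3*(-14))*17)*0 = -42*17*0 = -714*0 = 0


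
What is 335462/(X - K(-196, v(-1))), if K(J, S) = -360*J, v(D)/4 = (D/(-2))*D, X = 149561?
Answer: 335462/79001 ≈ 4.2463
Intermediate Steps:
v(D) = -2*D² (v(D) = 4*((D/(-2))*D) = 4*((D*(-½))*D) = 4*((-D/2)*D) = 4*(-D²/2) = -2*D²)
335462/(X - K(-196, v(-1))) = 335462/(149561 - (-360)*(-196)) = 335462/(149561 - 1*70560) = 335462/(149561 - 70560) = 335462/79001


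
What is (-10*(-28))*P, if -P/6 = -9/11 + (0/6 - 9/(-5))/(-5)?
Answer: 108864/55 ≈ 1979.3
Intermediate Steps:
P = 1944/275 (P = -6*(-9/11 + (0/6 - 9/(-5))/(-5)) = -6*(-9*1/11 + (0*(⅙) - 9*(-⅕))*(-⅕)) = -6*(-9/11 + (0 + 9/5)*(-⅕)) = -6*(-9/11 + (9/5)*(-⅕)) = -6*(-9/11 - 9/25) = -6*(-324/275) = 1944/275 ≈ 7.0691)
(-10*(-28))*P = -10*(-28)*(1944/275) = 280*(1944/275) = 108864/55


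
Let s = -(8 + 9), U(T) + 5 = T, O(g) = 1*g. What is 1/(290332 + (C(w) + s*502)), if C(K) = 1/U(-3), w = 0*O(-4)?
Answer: 8/2254383 ≈ 3.5486e-6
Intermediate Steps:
O(g) = g
U(T) = -5 + T
w = 0 (w = 0*(-4) = 0)
C(K) = -1/8 (C(K) = 1/(-5 - 3) = 1/(-8) = -1/8)
s = -17 (s = -1*17 = -17)
1/(290332 + (C(w) + s*502)) = 1/(290332 + (-1/8 - 17*502)) = 1/(290332 + (-1/8 - 8534)) = 1/(290332 - 68273/8) = 1/(2254383/8) = 8/2254383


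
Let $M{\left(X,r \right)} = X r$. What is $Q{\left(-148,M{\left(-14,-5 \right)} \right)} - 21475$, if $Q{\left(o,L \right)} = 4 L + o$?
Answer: $-21343$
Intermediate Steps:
$Q{\left(o,L \right)} = o + 4 L$
$Q{\left(-148,M{\left(-14,-5 \right)} \right)} - 21475 = \left(-148 + 4 \left(\left(-14\right) \left(-5\right)\right)\right) - 21475 = \left(-148 + 4 \cdot 70\right) - 21475 = \left(-148 + 280\right) - 21475 = 132 - 21475 = -21343$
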